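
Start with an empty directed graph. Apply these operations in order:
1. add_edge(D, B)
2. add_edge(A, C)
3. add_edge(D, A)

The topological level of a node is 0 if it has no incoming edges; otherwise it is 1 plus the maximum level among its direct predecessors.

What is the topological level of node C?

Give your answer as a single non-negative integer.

Op 1: add_edge(D, B). Edges now: 1
Op 2: add_edge(A, C). Edges now: 2
Op 3: add_edge(D, A). Edges now: 3
Compute levels (Kahn BFS):
  sources (in-degree 0): D
  process D: level=0
    D->A: in-degree(A)=0, level(A)=1, enqueue
    D->B: in-degree(B)=0, level(B)=1, enqueue
  process A: level=1
    A->C: in-degree(C)=0, level(C)=2, enqueue
  process B: level=1
  process C: level=2
All levels: A:1, B:1, C:2, D:0
level(C) = 2

Answer: 2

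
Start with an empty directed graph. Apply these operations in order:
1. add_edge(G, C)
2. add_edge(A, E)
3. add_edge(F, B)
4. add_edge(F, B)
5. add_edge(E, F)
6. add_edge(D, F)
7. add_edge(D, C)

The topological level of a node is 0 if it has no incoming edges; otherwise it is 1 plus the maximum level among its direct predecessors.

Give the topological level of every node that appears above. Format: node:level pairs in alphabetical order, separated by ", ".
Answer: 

Answer: A:0, B:3, C:1, D:0, E:1, F:2, G:0

Derivation:
Op 1: add_edge(G, C). Edges now: 1
Op 2: add_edge(A, E). Edges now: 2
Op 3: add_edge(F, B). Edges now: 3
Op 4: add_edge(F, B) (duplicate, no change). Edges now: 3
Op 5: add_edge(E, F). Edges now: 4
Op 6: add_edge(D, F). Edges now: 5
Op 7: add_edge(D, C). Edges now: 6
Compute levels (Kahn BFS):
  sources (in-degree 0): A, D, G
  process A: level=0
    A->E: in-degree(E)=0, level(E)=1, enqueue
  process D: level=0
    D->C: in-degree(C)=1, level(C)>=1
    D->F: in-degree(F)=1, level(F)>=1
  process G: level=0
    G->C: in-degree(C)=0, level(C)=1, enqueue
  process E: level=1
    E->F: in-degree(F)=0, level(F)=2, enqueue
  process C: level=1
  process F: level=2
    F->B: in-degree(B)=0, level(B)=3, enqueue
  process B: level=3
All levels: A:0, B:3, C:1, D:0, E:1, F:2, G:0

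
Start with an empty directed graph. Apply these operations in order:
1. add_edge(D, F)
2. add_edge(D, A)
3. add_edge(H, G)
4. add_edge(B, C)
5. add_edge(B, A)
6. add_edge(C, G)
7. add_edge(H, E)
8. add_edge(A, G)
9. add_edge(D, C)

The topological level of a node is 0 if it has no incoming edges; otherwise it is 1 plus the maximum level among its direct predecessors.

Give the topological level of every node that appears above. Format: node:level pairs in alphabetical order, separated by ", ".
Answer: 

Op 1: add_edge(D, F). Edges now: 1
Op 2: add_edge(D, A). Edges now: 2
Op 3: add_edge(H, G). Edges now: 3
Op 4: add_edge(B, C). Edges now: 4
Op 5: add_edge(B, A). Edges now: 5
Op 6: add_edge(C, G). Edges now: 6
Op 7: add_edge(H, E). Edges now: 7
Op 8: add_edge(A, G). Edges now: 8
Op 9: add_edge(D, C). Edges now: 9
Compute levels (Kahn BFS):
  sources (in-degree 0): B, D, H
  process B: level=0
    B->A: in-degree(A)=1, level(A)>=1
    B->C: in-degree(C)=1, level(C)>=1
  process D: level=0
    D->A: in-degree(A)=0, level(A)=1, enqueue
    D->C: in-degree(C)=0, level(C)=1, enqueue
    D->F: in-degree(F)=0, level(F)=1, enqueue
  process H: level=0
    H->E: in-degree(E)=0, level(E)=1, enqueue
    H->G: in-degree(G)=2, level(G)>=1
  process A: level=1
    A->G: in-degree(G)=1, level(G)>=2
  process C: level=1
    C->G: in-degree(G)=0, level(G)=2, enqueue
  process F: level=1
  process E: level=1
  process G: level=2
All levels: A:1, B:0, C:1, D:0, E:1, F:1, G:2, H:0

Answer: A:1, B:0, C:1, D:0, E:1, F:1, G:2, H:0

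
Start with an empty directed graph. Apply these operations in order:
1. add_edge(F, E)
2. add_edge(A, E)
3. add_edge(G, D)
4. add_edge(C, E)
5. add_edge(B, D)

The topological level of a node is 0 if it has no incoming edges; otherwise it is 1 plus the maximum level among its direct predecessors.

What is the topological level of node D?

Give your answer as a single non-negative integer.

Answer: 1

Derivation:
Op 1: add_edge(F, E). Edges now: 1
Op 2: add_edge(A, E). Edges now: 2
Op 3: add_edge(G, D). Edges now: 3
Op 4: add_edge(C, E). Edges now: 4
Op 5: add_edge(B, D). Edges now: 5
Compute levels (Kahn BFS):
  sources (in-degree 0): A, B, C, F, G
  process A: level=0
    A->E: in-degree(E)=2, level(E)>=1
  process B: level=0
    B->D: in-degree(D)=1, level(D)>=1
  process C: level=0
    C->E: in-degree(E)=1, level(E)>=1
  process F: level=0
    F->E: in-degree(E)=0, level(E)=1, enqueue
  process G: level=0
    G->D: in-degree(D)=0, level(D)=1, enqueue
  process E: level=1
  process D: level=1
All levels: A:0, B:0, C:0, D:1, E:1, F:0, G:0
level(D) = 1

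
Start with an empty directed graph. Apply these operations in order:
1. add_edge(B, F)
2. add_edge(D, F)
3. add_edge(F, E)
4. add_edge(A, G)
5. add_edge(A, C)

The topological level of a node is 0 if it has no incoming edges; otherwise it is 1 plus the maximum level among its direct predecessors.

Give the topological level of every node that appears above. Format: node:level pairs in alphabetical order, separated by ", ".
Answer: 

Answer: A:0, B:0, C:1, D:0, E:2, F:1, G:1

Derivation:
Op 1: add_edge(B, F). Edges now: 1
Op 2: add_edge(D, F). Edges now: 2
Op 3: add_edge(F, E). Edges now: 3
Op 4: add_edge(A, G). Edges now: 4
Op 5: add_edge(A, C). Edges now: 5
Compute levels (Kahn BFS):
  sources (in-degree 0): A, B, D
  process A: level=0
    A->C: in-degree(C)=0, level(C)=1, enqueue
    A->G: in-degree(G)=0, level(G)=1, enqueue
  process B: level=0
    B->F: in-degree(F)=1, level(F)>=1
  process D: level=0
    D->F: in-degree(F)=0, level(F)=1, enqueue
  process C: level=1
  process G: level=1
  process F: level=1
    F->E: in-degree(E)=0, level(E)=2, enqueue
  process E: level=2
All levels: A:0, B:0, C:1, D:0, E:2, F:1, G:1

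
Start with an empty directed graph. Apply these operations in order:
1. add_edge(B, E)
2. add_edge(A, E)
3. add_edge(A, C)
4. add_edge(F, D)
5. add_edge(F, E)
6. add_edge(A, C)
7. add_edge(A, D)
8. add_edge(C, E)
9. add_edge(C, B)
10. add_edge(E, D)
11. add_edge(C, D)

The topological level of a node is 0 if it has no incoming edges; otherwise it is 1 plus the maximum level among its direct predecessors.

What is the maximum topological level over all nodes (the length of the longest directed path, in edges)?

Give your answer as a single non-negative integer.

Op 1: add_edge(B, E). Edges now: 1
Op 2: add_edge(A, E). Edges now: 2
Op 3: add_edge(A, C). Edges now: 3
Op 4: add_edge(F, D). Edges now: 4
Op 5: add_edge(F, E). Edges now: 5
Op 6: add_edge(A, C) (duplicate, no change). Edges now: 5
Op 7: add_edge(A, D). Edges now: 6
Op 8: add_edge(C, E). Edges now: 7
Op 9: add_edge(C, B). Edges now: 8
Op 10: add_edge(E, D). Edges now: 9
Op 11: add_edge(C, D). Edges now: 10
Compute levels (Kahn BFS):
  sources (in-degree 0): A, F
  process A: level=0
    A->C: in-degree(C)=0, level(C)=1, enqueue
    A->D: in-degree(D)=3, level(D)>=1
    A->E: in-degree(E)=3, level(E)>=1
  process F: level=0
    F->D: in-degree(D)=2, level(D)>=1
    F->E: in-degree(E)=2, level(E)>=1
  process C: level=1
    C->B: in-degree(B)=0, level(B)=2, enqueue
    C->D: in-degree(D)=1, level(D)>=2
    C->E: in-degree(E)=1, level(E)>=2
  process B: level=2
    B->E: in-degree(E)=0, level(E)=3, enqueue
  process E: level=3
    E->D: in-degree(D)=0, level(D)=4, enqueue
  process D: level=4
All levels: A:0, B:2, C:1, D:4, E:3, F:0
max level = 4

Answer: 4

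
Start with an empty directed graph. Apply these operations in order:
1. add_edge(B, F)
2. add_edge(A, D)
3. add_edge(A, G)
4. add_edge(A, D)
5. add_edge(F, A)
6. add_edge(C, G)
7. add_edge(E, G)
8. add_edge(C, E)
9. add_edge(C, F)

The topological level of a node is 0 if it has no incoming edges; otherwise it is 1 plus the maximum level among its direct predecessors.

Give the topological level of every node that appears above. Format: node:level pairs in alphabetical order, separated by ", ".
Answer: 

Answer: A:2, B:0, C:0, D:3, E:1, F:1, G:3

Derivation:
Op 1: add_edge(B, F). Edges now: 1
Op 2: add_edge(A, D). Edges now: 2
Op 3: add_edge(A, G). Edges now: 3
Op 4: add_edge(A, D) (duplicate, no change). Edges now: 3
Op 5: add_edge(F, A). Edges now: 4
Op 6: add_edge(C, G). Edges now: 5
Op 7: add_edge(E, G). Edges now: 6
Op 8: add_edge(C, E). Edges now: 7
Op 9: add_edge(C, F). Edges now: 8
Compute levels (Kahn BFS):
  sources (in-degree 0): B, C
  process B: level=0
    B->F: in-degree(F)=1, level(F)>=1
  process C: level=0
    C->E: in-degree(E)=0, level(E)=1, enqueue
    C->F: in-degree(F)=0, level(F)=1, enqueue
    C->G: in-degree(G)=2, level(G)>=1
  process E: level=1
    E->G: in-degree(G)=1, level(G)>=2
  process F: level=1
    F->A: in-degree(A)=0, level(A)=2, enqueue
  process A: level=2
    A->D: in-degree(D)=0, level(D)=3, enqueue
    A->G: in-degree(G)=0, level(G)=3, enqueue
  process D: level=3
  process G: level=3
All levels: A:2, B:0, C:0, D:3, E:1, F:1, G:3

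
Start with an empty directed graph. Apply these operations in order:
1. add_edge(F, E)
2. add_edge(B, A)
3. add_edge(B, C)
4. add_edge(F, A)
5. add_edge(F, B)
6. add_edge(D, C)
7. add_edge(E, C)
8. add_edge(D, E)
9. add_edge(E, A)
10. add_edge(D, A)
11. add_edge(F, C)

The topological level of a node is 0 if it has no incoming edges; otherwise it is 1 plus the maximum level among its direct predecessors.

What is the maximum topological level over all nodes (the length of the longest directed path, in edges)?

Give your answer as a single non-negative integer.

Answer: 2

Derivation:
Op 1: add_edge(F, E). Edges now: 1
Op 2: add_edge(B, A). Edges now: 2
Op 3: add_edge(B, C). Edges now: 3
Op 4: add_edge(F, A). Edges now: 4
Op 5: add_edge(F, B). Edges now: 5
Op 6: add_edge(D, C). Edges now: 6
Op 7: add_edge(E, C). Edges now: 7
Op 8: add_edge(D, E). Edges now: 8
Op 9: add_edge(E, A). Edges now: 9
Op 10: add_edge(D, A). Edges now: 10
Op 11: add_edge(F, C). Edges now: 11
Compute levels (Kahn BFS):
  sources (in-degree 0): D, F
  process D: level=0
    D->A: in-degree(A)=3, level(A)>=1
    D->C: in-degree(C)=3, level(C)>=1
    D->E: in-degree(E)=1, level(E)>=1
  process F: level=0
    F->A: in-degree(A)=2, level(A)>=1
    F->B: in-degree(B)=0, level(B)=1, enqueue
    F->C: in-degree(C)=2, level(C)>=1
    F->E: in-degree(E)=0, level(E)=1, enqueue
  process B: level=1
    B->A: in-degree(A)=1, level(A)>=2
    B->C: in-degree(C)=1, level(C)>=2
  process E: level=1
    E->A: in-degree(A)=0, level(A)=2, enqueue
    E->C: in-degree(C)=0, level(C)=2, enqueue
  process A: level=2
  process C: level=2
All levels: A:2, B:1, C:2, D:0, E:1, F:0
max level = 2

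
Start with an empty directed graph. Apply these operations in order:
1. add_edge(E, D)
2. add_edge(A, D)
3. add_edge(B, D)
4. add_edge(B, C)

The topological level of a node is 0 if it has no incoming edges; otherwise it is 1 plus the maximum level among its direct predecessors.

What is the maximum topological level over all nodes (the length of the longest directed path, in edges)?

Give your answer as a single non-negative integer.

Op 1: add_edge(E, D). Edges now: 1
Op 2: add_edge(A, D). Edges now: 2
Op 3: add_edge(B, D). Edges now: 3
Op 4: add_edge(B, C). Edges now: 4
Compute levels (Kahn BFS):
  sources (in-degree 0): A, B, E
  process A: level=0
    A->D: in-degree(D)=2, level(D)>=1
  process B: level=0
    B->C: in-degree(C)=0, level(C)=1, enqueue
    B->D: in-degree(D)=1, level(D)>=1
  process E: level=0
    E->D: in-degree(D)=0, level(D)=1, enqueue
  process C: level=1
  process D: level=1
All levels: A:0, B:0, C:1, D:1, E:0
max level = 1

Answer: 1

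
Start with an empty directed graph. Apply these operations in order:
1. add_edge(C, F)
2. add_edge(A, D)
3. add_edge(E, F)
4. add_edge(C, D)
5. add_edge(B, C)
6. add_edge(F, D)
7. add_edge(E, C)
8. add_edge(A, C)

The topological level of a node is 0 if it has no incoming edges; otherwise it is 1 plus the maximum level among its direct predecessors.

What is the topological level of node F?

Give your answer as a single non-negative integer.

Op 1: add_edge(C, F). Edges now: 1
Op 2: add_edge(A, D). Edges now: 2
Op 3: add_edge(E, F). Edges now: 3
Op 4: add_edge(C, D). Edges now: 4
Op 5: add_edge(B, C). Edges now: 5
Op 6: add_edge(F, D). Edges now: 6
Op 7: add_edge(E, C). Edges now: 7
Op 8: add_edge(A, C). Edges now: 8
Compute levels (Kahn BFS):
  sources (in-degree 0): A, B, E
  process A: level=0
    A->C: in-degree(C)=2, level(C)>=1
    A->D: in-degree(D)=2, level(D)>=1
  process B: level=0
    B->C: in-degree(C)=1, level(C)>=1
  process E: level=0
    E->C: in-degree(C)=0, level(C)=1, enqueue
    E->F: in-degree(F)=1, level(F)>=1
  process C: level=1
    C->D: in-degree(D)=1, level(D)>=2
    C->F: in-degree(F)=0, level(F)=2, enqueue
  process F: level=2
    F->D: in-degree(D)=0, level(D)=3, enqueue
  process D: level=3
All levels: A:0, B:0, C:1, D:3, E:0, F:2
level(F) = 2

Answer: 2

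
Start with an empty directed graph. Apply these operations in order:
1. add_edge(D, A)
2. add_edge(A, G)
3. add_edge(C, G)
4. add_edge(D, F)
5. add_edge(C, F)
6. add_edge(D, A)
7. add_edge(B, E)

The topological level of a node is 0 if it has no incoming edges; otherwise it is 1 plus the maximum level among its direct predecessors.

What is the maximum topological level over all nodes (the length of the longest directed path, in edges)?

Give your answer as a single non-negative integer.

Op 1: add_edge(D, A). Edges now: 1
Op 2: add_edge(A, G). Edges now: 2
Op 3: add_edge(C, G). Edges now: 3
Op 4: add_edge(D, F). Edges now: 4
Op 5: add_edge(C, F). Edges now: 5
Op 6: add_edge(D, A) (duplicate, no change). Edges now: 5
Op 7: add_edge(B, E). Edges now: 6
Compute levels (Kahn BFS):
  sources (in-degree 0): B, C, D
  process B: level=0
    B->E: in-degree(E)=0, level(E)=1, enqueue
  process C: level=0
    C->F: in-degree(F)=1, level(F)>=1
    C->G: in-degree(G)=1, level(G)>=1
  process D: level=0
    D->A: in-degree(A)=0, level(A)=1, enqueue
    D->F: in-degree(F)=0, level(F)=1, enqueue
  process E: level=1
  process A: level=1
    A->G: in-degree(G)=0, level(G)=2, enqueue
  process F: level=1
  process G: level=2
All levels: A:1, B:0, C:0, D:0, E:1, F:1, G:2
max level = 2

Answer: 2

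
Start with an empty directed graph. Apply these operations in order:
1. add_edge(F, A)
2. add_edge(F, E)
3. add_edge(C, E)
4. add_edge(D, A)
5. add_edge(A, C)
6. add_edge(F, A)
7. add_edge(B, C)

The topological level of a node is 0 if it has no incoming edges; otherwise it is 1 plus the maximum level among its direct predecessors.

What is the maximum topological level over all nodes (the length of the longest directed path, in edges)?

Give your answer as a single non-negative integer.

Op 1: add_edge(F, A). Edges now: 1
Op 2: add_edge(F, E). Edges now: 2
Op 3: add_edge(C, E). Edges now: 3
Op 4: add_edge(D, A). Edges now: 4
Op 5: add_edge(A, C). Edges now: 5
Op 6: add_edge(F, A) (duplicate, no change). Edges now: 5
Op 7: add_edge(B, C). Edges now: 6
Compute levels (Kahn BFS):
  sources (in-degree 0): B, D, F
  process B: level=0
    B->C: in-degree(C)=1, level(C)>=1
  process D: level=0
    D->A: in-degree(A)=1, level(A)>=1
  process F: level=0
    F->A: in-degree(A)=0, level(A)=1, enqueue
    F->E: in-degree(E)=1, level(E)>=1
  process A: level=1
    A->C: in-degree(C)=0, level(C)=2, enqueue
  process C: level=2
    C->E: in-degree(E)=0, level(E)=3, enqueue
  process E: level=3
All levels: A:1, B:0, C:2, D:0, E:3, F:0
max level = 3

Answer: 3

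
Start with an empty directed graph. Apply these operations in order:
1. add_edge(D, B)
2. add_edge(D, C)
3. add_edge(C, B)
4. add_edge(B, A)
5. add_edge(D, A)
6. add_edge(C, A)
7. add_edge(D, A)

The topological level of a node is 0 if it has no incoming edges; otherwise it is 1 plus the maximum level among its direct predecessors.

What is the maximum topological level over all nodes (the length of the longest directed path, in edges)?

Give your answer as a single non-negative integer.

Answer: 3

Derivation:
Op 1: add_edge(D, B). Edges now: 1
Op 2: add_edge(D, C). Edges now: 2
Op 3: add_edge(C, B). Edges now: 3
Op 4: add_edge(B, A). Edges now: 4
Op 5: add_edge(D, A). Edges now: 5
Op 6: add_edge(C, A). Edges now: 6
Op 7: add_edge(D, A) (duplicate, no change). Edges now: 6
Compute levels (Kahn BFS):
  sources (in-degree 0): D
  process D: level=0
    D->A: in-degree(A)=2, level(A)>=1
    D->B: in-degree(B)=1, level(B)>=1
    D->C: in-degree(C)=0, level(C)=1, enqueue
  process C: level=1
    C->A: in-degree(A)=1, level(A)>=2
    C->B: in-degree(B)=0, level(B)=2, enqueue
  process B: level=2
    B->A: in-degree(A)=0, level(A)=3, enqueue
  process A: level=3
All levels: A:3, B:2, C:1, D:0
max level = 3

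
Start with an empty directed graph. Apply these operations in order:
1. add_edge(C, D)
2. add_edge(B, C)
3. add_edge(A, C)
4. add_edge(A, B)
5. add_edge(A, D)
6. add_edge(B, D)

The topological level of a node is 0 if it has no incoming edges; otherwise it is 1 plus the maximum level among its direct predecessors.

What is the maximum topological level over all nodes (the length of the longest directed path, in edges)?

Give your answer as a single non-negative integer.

Answer: 3

Derivation:
Op 1: add_edge(C, D). Edges now: 1
Op 2: add_edge(B, C). Edges now: 2
Op 3: add_edge(A, C). Edges now: 3
Op 4: add_edge(A, B). Edges now: 4
Op 5: add_edge(A, D). Edges now: 5
Op 6: add_edge(B, D). Edges now: 6
Compute levels (Kahn BFS):
  sources (in-degree 0): A
  process A: level=0
    A->B: in-degree(B)=0, level(B)=1, enqueue
    A->C: in-degree(C)=1, level(C)>=1
    A->D: in-degree(D)=2, level(D)>=1
  process B: level=1
    B->C: in-degree(C)=0, level(C)=2, enqueue
    B->D: in-degree(D)=1, level(D)>=2
  process C: level=2
    C->D: in-degree(D)=0, level(D)=3, enqueue
  process D: level=3
All levels: A:0, B:1, C:2, D:3
max level = 3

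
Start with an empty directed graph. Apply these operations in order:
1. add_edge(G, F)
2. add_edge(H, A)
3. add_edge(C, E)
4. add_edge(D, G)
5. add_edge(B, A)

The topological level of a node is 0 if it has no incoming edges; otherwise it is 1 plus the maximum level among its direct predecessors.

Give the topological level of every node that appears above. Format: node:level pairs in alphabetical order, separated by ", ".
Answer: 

Answer: A:1, B:0, C:0, D:0, E:1, F:2, G:1, H:0

Derivation:
Op 1: add_edge(G, F). Edges now: 1
Op 2: add_edge(H, A). Edges now: 2
Op 3: add_edge(C, E). Edges now: 3
Op 4: add_edge(D, G). Edges now: 4
Op 5: add_edge(B, A). Edges now: 5
Compute levels (Kahn BFS):
  sources (in-degree 0): B, C, D, H
  process B: level=0
    B->A: in-degree(A)=1, level(A)>=1
  process C: level=0
    C->E: in-degree(E)=0, level(E)=1, enqueue
  process D: level=0
    D->G: in-degree(G)=0, level(G)=1, enqueue
  process H: level=0
    H->A: in-degree(A)=0, level(A)=1, enqueue
  process E: level=1
  process G: level=1
    G->F: in-degree(F)=0, level(F)=2, enqueue
  process A: level=1
  process F: level=2
All levels: A:1, B:0, C:0, D:0, E:1, F:2, G:1, H:0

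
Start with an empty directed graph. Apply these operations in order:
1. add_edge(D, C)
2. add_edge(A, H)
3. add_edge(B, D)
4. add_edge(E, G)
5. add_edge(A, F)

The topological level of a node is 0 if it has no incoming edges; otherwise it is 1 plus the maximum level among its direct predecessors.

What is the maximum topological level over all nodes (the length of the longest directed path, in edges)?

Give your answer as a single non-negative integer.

Answer: 2

Derivation:
Op 1: add_edge(D, C). Edges now: 1
Op 2: add_edge(A, H). Edges now: 2
Op 3: add_edge(B, D). Edges now: 3
Op 4: add_edge(E, G). Edges now: 4
Op 5: add_edge(A, F). Edges now: 5
Compute levels (Kahn BFS):
  sources (in-degree 0): A, B, E
  process A: level=0
    A->F: in-degree(F)=0, level(F)=1, enqueue
    A->H: in-degree(H)=0, level(H)=1, enqueue
  process B: level=0
    B->D: in-degree(D)=0, level(D)=1, enqueue
  process E: level=0
    E->G: in-degree(G)=0, level(G)=1, enqueue
  process F: level=1
  process H: level=1
  process D: level=1
    D->C: in-degree(C)=0, level(C)=2, enqueue
  process G: level=1
  process C: level=2
All levels: A:0, B:0, C:2, D:1, E:0, F:1, G:1, H:1
max level = 2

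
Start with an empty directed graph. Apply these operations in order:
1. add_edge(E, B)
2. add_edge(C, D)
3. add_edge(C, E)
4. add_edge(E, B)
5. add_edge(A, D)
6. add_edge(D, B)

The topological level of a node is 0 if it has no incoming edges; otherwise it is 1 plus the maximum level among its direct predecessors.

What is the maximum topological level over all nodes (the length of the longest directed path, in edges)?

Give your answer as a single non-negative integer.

Op 1: add_edge(E, B). Edges now: 1
Op 2: add_edge(C, D). Edges now: 2
Op 3: add_edge(C, E). Edges now: 3
Op 4: add_edge(E, B) (duplicate, no change). Edges now: 3
Op 5: add_edge(A, D). Edges now: 4
Op 6: add_edge(D, B). Edges now: 5
Compute levels (Kahn BFS):
  sources (in-degree 0): A, C
  process A: level=0
    A->D: in-degree(D)=1, level(D)>=1
  process C: level=0
    C->D: in-degree(D)=0, level(D)=1, enqueue
    C->E: in-degree(E)=0, level(E)=1, enqueue
  process D: level=1
    D->B: in-degree(B)=1, level(B)>=2
  process E: level=1
    E->B: in-degree(B)=0, level(B)=2, enqueue
  process B: level=2
All levels: A:0, B:2, C:0, D:1, E:1
max level = 2

Answer: 2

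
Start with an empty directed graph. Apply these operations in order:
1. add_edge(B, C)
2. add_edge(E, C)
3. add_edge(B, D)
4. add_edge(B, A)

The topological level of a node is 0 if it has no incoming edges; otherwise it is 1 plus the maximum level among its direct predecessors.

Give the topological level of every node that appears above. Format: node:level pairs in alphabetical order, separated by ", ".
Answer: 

Answer: A:1, B:0, C:1, D:1, E:0

Derivation:
Op 1: add_edge(B, C). Edges now: 1
Op 2: add_edge(E, C). Edges now: 2
Op 3: add_edge(B, D). Edges now: 3
Op 4: add_edge(B, A). Edges now: 4
Compute levels (Kahn BFS):
  sources (in-degree 0): B, E
  process B: level=0
    B->A: in-degree(A)=0, level(A)=1, enqueue
    B->C: in-degree(C)=1, level(C)>=1
    B->D: in-degree(D)=0, level(D)=1, enqueue
  process E: level=0
    E->C: in-degree(C)=0, level(C)=1, enqueue
  process A: level=1
  process D: level=1
  process C: level=1
All levels: A:1, B:0, C:1, D:1, E:0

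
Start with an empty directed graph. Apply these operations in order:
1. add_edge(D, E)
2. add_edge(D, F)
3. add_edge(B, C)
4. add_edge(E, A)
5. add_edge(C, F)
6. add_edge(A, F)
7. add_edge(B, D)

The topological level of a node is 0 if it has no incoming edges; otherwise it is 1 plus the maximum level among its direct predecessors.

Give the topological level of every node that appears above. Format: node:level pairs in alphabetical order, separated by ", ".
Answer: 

Op 1: add_edge(D, E). Edges now: 1
Op 2: add_edge(D, F). Edges now: 2
Op 3: add_edge(B, C). Edges now: 3
Op 4: add_edge(E, A). Edges now: 4
Op 5: add_edge(C, F). Edges now: 5
Op 6: add_edge(A, F). Edges now: 6
Op 7: add_edge(B, D). Edges now: 7
Compute levels (Kahn BFS):
  sources (in-degree 0): B
  process B: level=0
    B->C: in-degree(C)=0, level(C)=1, enqueue
    B->D: in-degree(D)=0, level(D)=1, enqueue
  process C: level=1
    C->F: in-degree(F)=2, level(F)>=2
  process D: level=1
    D->E: in-degree(E)=0, level(E)=2, enqueue
    D->F: in-degree(F)=1, level(F)>=2
  process E: level=2
    E->A: in-degree(A)=0, level(A)=3, enqueue
  process A: level=3
    A->F: in-degree(F)=0, level(F)=4, enqueue
  process F: level=4
All levels: A:3, B:0, C:1, D:1, E:2, F:4

Answer: A:3, B:0, C:1, D:1, E:2, F:4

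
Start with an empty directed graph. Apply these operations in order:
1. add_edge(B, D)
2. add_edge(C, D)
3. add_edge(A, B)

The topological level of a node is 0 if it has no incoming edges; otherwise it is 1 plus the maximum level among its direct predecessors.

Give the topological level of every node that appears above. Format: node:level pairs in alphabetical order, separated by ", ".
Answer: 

Op 1: add_edge(B, D). Edges now: 1
Op 2: add_edge(C, D). Edges now: 2
Op 3: add_edge(A, B). Edges now: 3
Compute levels (Kahn BFS):
  sources (in-degree 0): A, C
  process A: level=0
    A->B: in-degree(B)=0, level(B)=1, enqueue
  process C: level=0
    C->D: in-degree(D)=1, level(D)>=1
  process B: level=1
    B->D: in-degree(D)=0, level(D)=2, enqueue
  process D: level=2
All levels: A:0, B:1, C:0, D:2

Answer: A:0, B:1, C:0, D:2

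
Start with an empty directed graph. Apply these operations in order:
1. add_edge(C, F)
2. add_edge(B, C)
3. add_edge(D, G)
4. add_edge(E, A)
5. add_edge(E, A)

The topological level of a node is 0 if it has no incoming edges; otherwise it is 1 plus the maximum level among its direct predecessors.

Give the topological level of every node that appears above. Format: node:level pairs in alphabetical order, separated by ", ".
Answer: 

Op 1: add_edge(C, F). Edges now: 1
Op 2: add_edge(B, C). Edges now: 2
Op 3: add_edge(D, G). Edges now: 3
Op 4: add_edge(E, A). Edges now: 4
Op 5: add_edge(E, A) (duplicate, no change). Edges now: 4
Compute levels (Kahn BFS):
  sources (in-degree 0): B, D, E
  process B: level=0
    B->C: in-degree(C)=0, level(C)=1, enqueue
  process D: level=0
    D->G: in-degree(G)=0, level(G)=1, enqueue
  process E: level=0
    E->A: in-degree(A)=0, level(A)=1, enqueue
  process C: level=1
    C->F: in-degree(F)=0, level(F)=2, enqueue
  process G: level=1
  process A: level=1
  process F: level=2
All levels: A:1, B:0, C:1, D:0, E:0, F:2, G:1

Answer: A:1, B:0, C:1, D:0, E:0, F:2, G:1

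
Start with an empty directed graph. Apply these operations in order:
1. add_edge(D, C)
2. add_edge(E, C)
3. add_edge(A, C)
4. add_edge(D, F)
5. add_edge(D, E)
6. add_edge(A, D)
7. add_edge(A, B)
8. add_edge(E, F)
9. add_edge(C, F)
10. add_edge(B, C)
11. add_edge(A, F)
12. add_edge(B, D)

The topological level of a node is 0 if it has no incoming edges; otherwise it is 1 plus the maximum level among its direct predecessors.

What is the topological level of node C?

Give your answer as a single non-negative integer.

Answer: 4

Derivation:
Op 1: add_edge(D, C). Edges now: 1
Op 2: add_edge(E, C). Edges now: 2
Op 3: add_edge(A, C). Edges now: 3
Op 4: add_edge(D, F). Edges now: 4
Op 5: add_edge(D, E). Edges now: 5
Op 6: add_edge(A, D). Edges now: 6
Op 7: add_edge(A, B). Edges now: 7
Op 8: add_edge(E, F). Edges now: 8
Op 9: add_edge(C, F). Edges now: 9
Op 10: add_edge(B, C). Edges now: 10
Op 11: add_edge(A, F). Edges now: 11
Op 12: add_edge(B, D). Edges now: 12
Compute levels (Kahn BFS):
  sources (in-degree 0): A
  process A: level=0
    A->B: in-degree(B)=0, level(B)=1, enqueue
    A->C: in-degree(C)=3, level(C)>=1
    A->D: in-degree(D)=1, level(D)>=1
    A->F: in-degree(F)=3, level(F)>=1
  process B: level=1
    B->C: in-degree(C)=2, level(C)>=2
    B->D: in-degree(D)=0, level(D)=2, enqueue
  process D: level=2
    D->C: in-degree(C)=1, level(C)>=3
    D->E: in-degree(E)=0, level(E)=3, enqueue
    D->F: in-degree(F)=2, level(F)>=3
  process E: level=3
    E->C: in-degree(C)=0, level(C)=4, enqueue
    E->F: in-degree(F)=1, level(F)>=4
  process C: level=4
    C->F: in-degree(F)=0, level(F)=5, enqueue
  process F: level=5
All levels: A:0, B:1, C:4, D:2, E:3, F:5
level(C) = 4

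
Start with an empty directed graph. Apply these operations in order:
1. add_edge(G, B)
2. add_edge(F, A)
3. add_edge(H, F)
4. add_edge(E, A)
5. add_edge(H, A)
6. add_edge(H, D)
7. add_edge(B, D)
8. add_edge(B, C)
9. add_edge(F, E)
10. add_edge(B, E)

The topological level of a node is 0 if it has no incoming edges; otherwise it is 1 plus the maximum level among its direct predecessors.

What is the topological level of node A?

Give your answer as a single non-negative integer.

Answer: 3

Derivation:
Op 1: add_edge(G, B). Edges now: 1
Op 2: add_edge(F, A). Edges now: 2
Op 3: add_edge(H, F). Edges now: 3
Op 4: add_edge(E, A). Edges now: 4
Op 5: add_edge(H, A). Edges now: 5
Op 6: add_edge(H, D). Edges now: 6
Op 7: add_edge(B, D). Edges now: 7
Op 8: add_edge(B, C). Edges now: 8
Op 9: add_edge(F, E). Edges now: 9
Op 10: add_edge(B, E). Edges now: 10
Compute levels (Kahn BFS):
  sources (in-degree 0): G, H
  process G: level=0
    G->B: in-degree(B)=0, level(B)=1, enqueue
  process H: level=0
    H->A: in-degree(A)=2, level(A)>=1
    H->D: in-degree(D)=1, level(D)>=1
    H->F: in-degree(F)=0, level(F)=1, enqueue
  process B: level=1
    B->C: in-degree(C)=0, level(C)=2, enqueue
    B->D: in-degree(D)=0, level(D)=2, enqueue
    B->E: in-degree(E)=1, level(E)>=2
  process F: level=1
    F->A: in-degree(A)=1, level(A)>=2
    F->E: in-degree(E)=0, level(E)=2, enqueue
  process C: level=2
  process D: level=2
  process E: level=2
    E->A: in-degree(A)=0, level(A)=3, enqueue
  process A: level=3
All levels: A:3, B:1, C:2, D:2, E:2, F:1, G:0, H:0
level(A) = 3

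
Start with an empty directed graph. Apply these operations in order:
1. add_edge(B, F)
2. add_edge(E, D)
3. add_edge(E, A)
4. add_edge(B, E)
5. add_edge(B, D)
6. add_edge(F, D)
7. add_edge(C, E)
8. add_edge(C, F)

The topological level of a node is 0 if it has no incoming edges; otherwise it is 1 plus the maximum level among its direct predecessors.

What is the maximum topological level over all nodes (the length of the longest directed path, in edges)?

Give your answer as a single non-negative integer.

Answer: 2

Derivation:
Op 1: add_edge(B, F). Edges now: 1
Op 2: add_edge(E, D). Edges now: 2
Op 3: add_edge(E, A). Edges now: 3
Op 4: add_edge(B, E). Edges now: 4
Op 5: add_edge(B, D). Edges now: 5
Op 6: add_edge(F, D). Edges now: 6
Op 7: add_edge(C, E). Edges now: 7
Op 8: add_edge(C, F). Edges now: 8
Compute levels (Kahn BFS):
  sources (in-degree 0): B, C
  process B: level=0
    B->D: in-degree(D)=2, level(D)>=1
    B->E: in-degree(E)=1, level(E)>=1
    B->F: in-degree(F)=1, level(F)>=1
  process C: level=0
    C->E: in-degree(E)=0, level(E)=1, enqueue
    C->F: in-degree(F)=0, level(F)=1, enqueue
  process E: level=1
    E->A: in-degree(A)=0, level(A)=2, enqueue
    E->D: in-degree(D)=1, level(D)>=2
  process F: level=1
    F->D: in-degree(D)=0, level(D)=2, enqueue
  process A: level=2
  process D: level=2
All levels: A:2, B:0, C:0, D:2, E:1, F:1
max level = 2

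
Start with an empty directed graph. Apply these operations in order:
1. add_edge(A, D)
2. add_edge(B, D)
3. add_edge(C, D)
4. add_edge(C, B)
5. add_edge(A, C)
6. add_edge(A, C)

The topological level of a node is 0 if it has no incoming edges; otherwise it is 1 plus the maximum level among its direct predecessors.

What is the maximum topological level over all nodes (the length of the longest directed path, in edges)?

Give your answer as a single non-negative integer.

Answer: 3

Derivation:
Op 1: add_edge(A, D). Edges now: 1
Op 2: add_edge(B, D). Edges now: 2
Op 3: add_edge(C, D). Edges now: 3
Op 4: add_edge(C, B). Edges now: 4
Op 5: add_edge(A, C). Edges now: 5
Op 6: add_edge(A, C) (duplicate, no change). Edges now: 5
Compute levels (Kahn BFS):
  sources (in-degree 0): A
  process A: level=0
    A->C: in-degree(C)=0, level(C)=1, enqueue
    A->D: in-degree(D)=2, level(D)>=1
  process C: level=1
    C->B: in-degree(B)=0, level(B)=2, enqueue
    C->D: in-degree(D)=1, level(D)>=2
  process B: level=2
    B->D: in-degree(D)=0, level(D)=3, enqueue
  process D: level=3
All levels: A:0, B:2, C:1, D:3
max level = 3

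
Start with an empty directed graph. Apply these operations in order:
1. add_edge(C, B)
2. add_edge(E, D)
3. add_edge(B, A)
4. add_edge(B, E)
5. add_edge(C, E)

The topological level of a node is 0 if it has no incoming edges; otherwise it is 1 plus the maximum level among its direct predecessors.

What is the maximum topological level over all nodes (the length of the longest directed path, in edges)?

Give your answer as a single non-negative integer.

Op 1: add_edge(C, B). Edges now: 1
Op 2: add_edge(E, D). Edges now: 2
Op 3: add_edge(B, A). Edges now: 3
Op 4: add_edge(B, E). Edges now: 4
Op 5: add_edge(C, E). Edges now: 5
Compute levels (Kahn BFS):
  sources (in-degree 0): C
  process C: level=0
    C->B: in-degree(B)=0, level(B)=1, enqueue
    C->E: in-degree(E)=1, level(E)>=1
  process B: level=1
    B->A: in-degree(A)=0, level(A)=2, enqueue
    B->E: in-degree(E)=0, level(E)=2, enqueue
  process A: level=2
  process E: level=2
    E->D: in-degree(D)=0, level(D)=3, enqueue
  process D: level=3
All levels: A:2, B:1, C:0, D:3, E:2
max level = 3

Answer: 3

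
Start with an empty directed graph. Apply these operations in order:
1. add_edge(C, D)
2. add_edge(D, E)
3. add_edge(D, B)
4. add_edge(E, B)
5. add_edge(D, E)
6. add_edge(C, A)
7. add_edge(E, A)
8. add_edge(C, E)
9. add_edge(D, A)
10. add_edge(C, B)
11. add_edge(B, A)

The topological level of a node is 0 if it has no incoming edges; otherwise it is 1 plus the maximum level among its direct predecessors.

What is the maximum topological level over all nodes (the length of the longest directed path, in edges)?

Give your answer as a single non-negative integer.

Op 1: add_edge(C, D). Edges now: 1
Op 2: add_edge(D, E). Edges now: 2
Op 3: add_edge(D, B). Edges now: 3
Op 4: add_edge(E, B). Edges now: 4
Op 5: add_edge(D, E) (duplicate, no change). Edges now: 4
Op 6: add_edge(C, A). Edges now: 5
Op 7: add_edge(E, A). Edges now: 6
Op 8: add_edge(C, E). Edges now: 7
Op 9: add_edge(D, A). Edges now: 8
Op 10: add_edge(C, B). Edges now: 9
Op 11: add_edge(B, A). Edges now: 10
Compute levels (Kahn BFS):
  sources (in-degree 0): C
  process C: level=0
    C->A: in-degree(A)=3, level(A)>=1
    C->B: in-degree(B)=2, level(B)>=1
    C->D: in-degree(D)=0, level(D)=1, enqueue
    C->E: in-degree(E)=1, level(E)>=1
  process D: level=1
    D->A: in-degree(A)=2, level(A)>=2
    D->B: in-degree(B)=1, level(B)>=2
    D->E: in-degree(E)=0, level(E)=2, enqueue
  process E: level=2
    E->A: in-degree(A)=1, level(A)>=3
    E->B: in-degree(B)=0, level(B)=3, enqueue
  process B: level=3
    B->A: in-degree(A)=0, level(A)=4, enqueue
  process A: level=4
All levels: A:4, B:3, C:0, D:1, E:2
max level = 4

Answer: 4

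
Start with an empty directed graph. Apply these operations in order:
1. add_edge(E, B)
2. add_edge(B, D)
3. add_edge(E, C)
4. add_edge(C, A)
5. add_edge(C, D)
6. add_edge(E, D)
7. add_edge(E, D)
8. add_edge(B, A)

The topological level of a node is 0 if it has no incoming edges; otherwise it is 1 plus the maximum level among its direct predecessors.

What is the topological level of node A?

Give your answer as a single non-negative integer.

Op 1: add_edge(E, B). Edges now: 1
Op 2: add_edge(B, D). Edges now: 2
Op 3: add_edge(E, C). Edges now: 3
Op 4: add_edge(C, A). Edges now: 4
Op 5: add_edge(C, D). Edges now: 5
Op 6: add_edge(E, D). Edges now: 6
Op 7: add_edge(E, D) (duplicate, no change). Edges now: 6
Op 8: add_edge(B, A). Edges now: 7
Compute levels (Kahn BFS):
  sources (in-degree 0): E
  process E: level=0
    E->B: in-degree(B)=0, level(B)=1, enqueue
    E->C: in-degree(C)=0, level(C)=1, enqueue
    E->D: in-degree(D)=2, level(D)>=1
  process B: level=1
    B->A: in-degree(A)=1, level(A)>=2
    B->D: in-degree(D)=1, level(D)>=2
  process C: level=1
    C->A: in-degree(A)=0, level(A)=2, enqueue
    C->D: in-degree(D)=0, level(D)=2, enqueue
  process A: level=2
  process D: level=2
All levels: A:2, B:1, C:1, D:2, E:0
level(A) = 2

Answer: 2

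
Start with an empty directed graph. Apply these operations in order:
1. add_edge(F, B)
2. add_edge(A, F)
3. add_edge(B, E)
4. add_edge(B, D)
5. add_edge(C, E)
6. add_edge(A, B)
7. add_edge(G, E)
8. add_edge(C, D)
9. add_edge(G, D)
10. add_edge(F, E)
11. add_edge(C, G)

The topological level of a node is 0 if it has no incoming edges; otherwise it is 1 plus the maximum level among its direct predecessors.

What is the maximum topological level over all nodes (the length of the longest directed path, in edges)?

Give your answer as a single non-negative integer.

Answer: 3

Derivation:
Op 1: add_edge(F, B). Edges now: 1
Op 2: add_edge(A, F). Edges now: 2
Op 3: add_edge(B, E). Edges now: 3
Op 4: add_edge(B, D). Edges now: 4
Op 5: add_edge(C, E). Edges now: 5
Op 6: add_edge(A, B). Edges now: 6
Op 7: add_edge(G, E). Edges now: 7
Op 8: add_edge(C, D). Edges now: 8
Op 9: add_edge(G, D). Edges now: 9
Op 10: add_edge(F, E). Edges now: 10
Op 11: add_edge(C, G). Edges now: 11
Compute levels (Kahn BFS):
  sources (in-degree 0): A, C
  process A: level=0
    A->B: in-degree(B)=1, level(B)>=1
    A->F: in-degree(F)=0, level(F)=1, enqueue
  process C: level=0
    C->D: in-degree(D)=2, level(D)>=1
    C->E: in-degree(E)=3, level(E)>=1
    C->G: in-degree(G)=0, level(G)=1, enqueue
  process F: level=1
    F->B: in-degree(B)=0, level(B)=2, enqueue
    F->E: in-degree(E)=2, level(E)>=2
  process G: level=1
    G->D: in-degree(D)=1, level(D)>=2
    G->E: in-degree(E)=1, level(E)>=2
  process B: level=2
    B->D: in-degree(D)=0, level(D)=3, enqueue
    B->E: in-degree(E)=0, level(E)=3, enqueue
  process D: level=3
  process E: level=3
All levels: A:0, B:2, C:0, D:3, E:3, F:1, G:1
max level = 3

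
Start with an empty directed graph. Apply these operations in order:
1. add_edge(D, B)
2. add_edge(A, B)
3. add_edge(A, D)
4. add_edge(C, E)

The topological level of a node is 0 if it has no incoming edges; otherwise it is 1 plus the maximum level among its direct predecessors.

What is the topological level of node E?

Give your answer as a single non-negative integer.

Op 1: add_edge(D, B). Edges now: 1
Op 2: add_edge(A, B). Edges now: 2
Op 3: add_edge(A, D). Edges now: 3
Op 4: add_edge(C, E). Edges now: 4
Compute levels (Kahn BFS):
  sources (in-degree 0): A, C
  process A: level=0
    A->B: in-degree(B)=1, level(B)>=1
    A->D: in-degree(D)=0, level(D)=1, enqueue
  process C: level=0
    C->E: in-degree(E)=0, level(E)=1, enqueue
  process D: level=1
    D->B: in-degree(B)=0, level(B)=2, enqueue
  process E: level=1
  process B: level=2
All levels: A:0, B:2, C:0, D:1, E:1
level(E) = 1

Answer: 1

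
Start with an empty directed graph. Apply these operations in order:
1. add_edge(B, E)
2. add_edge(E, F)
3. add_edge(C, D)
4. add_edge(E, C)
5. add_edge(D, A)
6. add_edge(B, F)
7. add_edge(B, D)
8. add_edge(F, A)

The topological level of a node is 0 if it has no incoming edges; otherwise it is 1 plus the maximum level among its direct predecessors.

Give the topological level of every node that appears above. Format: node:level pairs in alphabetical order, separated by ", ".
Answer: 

Answer: A:4, B:0, C:2, D:3, E:1, F:2

Derivation:
Op 1: add_edge(B, E). Edges now: 1
Op 2: add_edge(E, F). Edges now: 2
Op 3: add_edge(C, D). Edges now: 3
Op 4: add_edge(E, C). Edges now: 4
Op 5: add_edge(D, A). Edges now: 5
Op 6: add_edge(B, F). Edges now: 6
Op 7: add_edge(B, D). Edges now: 7
Op 8: add_edge(F, A). Edges now: 8
Compute levels (Kahn BFS):
  sources (in-degree 0): B
  process B: level=0
    B->D: in-degree(D)=1, level(D)>=1
    B->E: in-degree(E)=0, level(E)=1, enqueue
    B->F: in-degree(F)=1, level(F)>=1
  process E: level=1
    E->C: in-degree(C)=0, level(C)=2, enqueue
    E->F: in-degree(F)=0, level(F)=2, enqueue
  process C: level=2
    C->D: in-degree(D)=0, level(D)=3, enqueue
  process F: level=2
    F->A: in-degree(A)=1, level(A)>=3
  process D: level=3
    D->A: in-degree(A)=0, level(A)=4, enqueue
  process A: level=4
All levels: A:4, B:0, C:2, D:3, E:1, F:2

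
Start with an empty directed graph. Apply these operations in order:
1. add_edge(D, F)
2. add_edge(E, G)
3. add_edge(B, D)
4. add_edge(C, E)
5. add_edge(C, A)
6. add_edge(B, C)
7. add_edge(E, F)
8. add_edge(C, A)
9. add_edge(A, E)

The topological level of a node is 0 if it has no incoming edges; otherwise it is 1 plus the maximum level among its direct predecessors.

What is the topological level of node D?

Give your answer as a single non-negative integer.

Answer: 1

Derivation:
Op 1: add_edge(D, F). Edges now: 1
Op 2: add_edge(E, G). Edges now: 2
Op 3: add_edge(B, D). Edges now: 3
Op 4: add_edge(C, E). Edges now: 4
Op 5: add_edge(C, A). Edges now: 5
Op 6: add_edge(B, C). Edges now: 6
Op 7: add_edge(E, F). Edges now: 7
Op 8: add_edge(C, A) (duplicate, no change). Edges now: 7
Op 9: add_edge(A, E). Edges now: 8
Compute levels (Kahn BFS):
  sources (in-degree 0): B
  process B: level=0
    B->C: in-degree(C)=0, level(C)=1, enqueue
    B->D: in-degree(D)=0, level(D)=1, enqueue
  process C: level=1
    C->A: in-degree(A)=0, level(A)=2, enqueue
    C->E: in-degree(E)=1, level(E)>=2
  process D: level=1
    D->F: in-degree(F)=1, level(F)>=2
  process A: level=2
    A->E: in-degree(E)=0, level(E)=3, enqueue
  process E: level=3
    E->F: in-degree(F)=0, level(F)=4, enqueue
    E->G: in-degree(G)=0, level(G)=4, enqueue
  process F: level=4
  process G: level=4
All levels: A:2, B:0, C:1, D:1, E:3, F:4, G:4
level(D) = 1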